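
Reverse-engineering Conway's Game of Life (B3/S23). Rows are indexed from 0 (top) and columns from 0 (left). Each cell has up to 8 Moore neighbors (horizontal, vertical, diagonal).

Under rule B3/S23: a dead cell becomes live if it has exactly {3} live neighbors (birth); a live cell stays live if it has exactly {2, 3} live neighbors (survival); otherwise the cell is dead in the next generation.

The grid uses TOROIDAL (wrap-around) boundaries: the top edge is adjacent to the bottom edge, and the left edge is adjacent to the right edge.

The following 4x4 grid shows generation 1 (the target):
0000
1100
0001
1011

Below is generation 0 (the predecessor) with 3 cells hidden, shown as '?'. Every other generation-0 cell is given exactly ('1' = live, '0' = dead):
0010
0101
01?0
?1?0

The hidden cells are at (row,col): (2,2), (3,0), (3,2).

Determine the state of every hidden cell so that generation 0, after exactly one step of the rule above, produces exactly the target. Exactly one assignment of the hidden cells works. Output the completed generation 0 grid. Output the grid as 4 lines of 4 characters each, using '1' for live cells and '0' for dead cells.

Answer: 0010
0101
0100
1110

Derivation:
Hidden generation-0 cells (in order): (2,2), (3,0), (3,2).
A hidden cell only influences target cells in its own 3x3 neighborhood. Try each of the 2^3 = 8 assignments, step the completed generation 0 forward once under B3/S23, and compare with the target:
  (2,2)=0 (3,0)=0 (3,2)=0 -> step gives (0,0)='1' but target has '0' -> reject
  (2,2)=0 (3,0)=0 (3,2)=1 -> step gives (0,0)='1' but target has '0' -> reject
  (2,2)=0 (3,0)=1 (3,2)=0 -> step gives (0,2)='1' but target has '0' -> reject
  (2,2)=0 (3,0)=1 (3,2)=1 -> step reproduces the target at every cell -> ACCEPT
  (2,2)=1 (3,0)=0 (3,2)=0 -> step gives (0,0)='1' but target has '0' -> reject
  (2,2)=1 (3,0)=0 (3,2)=1 -> step gives (0,0)='1' but target has '0' -> reject
  (2,2)=1 (3,0)=1 (3,2)=0 -> step gives (0,2)='1' but target has '0' -> reject
  (2,2)=1 (3,0)=1 (3,2)=1 -> step gives (1,3)='1' but target has '0' -> reject
Unique solution: (2,2)=dead, (3,0)=live, (3,2)=live.
Check: live-neighbor counts of every cell in the completed generation 0:
4544
3241
5453
2433
Applying B3/S23 to generation 0 with these counts gives:
0000
1100
0001
1011
which matches the target exactly.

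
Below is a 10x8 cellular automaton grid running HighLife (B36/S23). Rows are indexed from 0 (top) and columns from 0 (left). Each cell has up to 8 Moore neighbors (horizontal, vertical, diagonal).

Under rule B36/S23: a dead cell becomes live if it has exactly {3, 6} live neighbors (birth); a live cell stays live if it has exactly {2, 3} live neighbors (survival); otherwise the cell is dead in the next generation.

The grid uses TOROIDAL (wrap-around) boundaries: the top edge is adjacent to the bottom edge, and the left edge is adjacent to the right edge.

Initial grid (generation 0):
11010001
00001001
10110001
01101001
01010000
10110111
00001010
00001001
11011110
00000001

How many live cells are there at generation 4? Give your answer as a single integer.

Simulating step by step:
Generation 0 (given above): 33 live cells
Generation 1: 33 live cells
00000011
10001010
00101011
00001001
00100100
11110111
10001000
10000101
10011110
10010100
Generation 2: 31 live cells
10001010
10010001
10001010
00001001
00100100
10110111
00111001
11010000
11010000
10010000
Generation 3: 35 live cells
11011000
11011010
10011110
00011011
11100100
10000101
00000100
00100001
00011001
10111000
Generation 4: 27 live cells
00100000
00000110
11000001
00000100
01110100
10001101
10000001
00011010
11001001
10000101
Population at generation 4: 27

Answer: 27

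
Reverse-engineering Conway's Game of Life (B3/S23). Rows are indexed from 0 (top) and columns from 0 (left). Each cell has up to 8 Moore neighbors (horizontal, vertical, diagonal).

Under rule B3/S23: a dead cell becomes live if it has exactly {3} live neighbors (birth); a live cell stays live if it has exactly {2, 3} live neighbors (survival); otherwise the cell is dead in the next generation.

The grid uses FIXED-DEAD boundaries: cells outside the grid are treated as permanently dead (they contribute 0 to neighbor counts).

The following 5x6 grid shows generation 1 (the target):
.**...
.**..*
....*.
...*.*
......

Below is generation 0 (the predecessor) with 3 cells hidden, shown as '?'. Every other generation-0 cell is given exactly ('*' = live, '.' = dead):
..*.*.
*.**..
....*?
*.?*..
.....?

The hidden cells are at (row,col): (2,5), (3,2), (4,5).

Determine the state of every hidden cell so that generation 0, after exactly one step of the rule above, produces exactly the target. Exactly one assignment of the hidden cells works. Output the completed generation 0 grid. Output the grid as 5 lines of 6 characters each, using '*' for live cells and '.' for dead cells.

Answer: ..*.*.
*.**..
....**
*.**..
.....*

Derivation:
Hidden generation-0 cells (in order): (2,5), (3,2), (4,5).
A hidden cell only influences target cells in its own 3x3 neighborhood. Try each of the 2^3 = 8 assignments, step the completed generation 0 forward once under B3/S23, and compare with the target:
  (2,5)=. (3,2)=. (4,5)=. -> step gives (1,4)='*' but target has '.' -> reject
  (2,5)=. (3,2)=. (4,5)=* -> step gives (1,4)='*' but target has '.' -> reject
  (2,5)=. (3,2)=* (4,5)=. -> step gives (1,4)='*' but target has '.' -> reject
  (2,5)=. (3,2)=* (4,5)=* -> step gives (1,4)='*' but target has '.' -> reject
  (2,5)=* (3,2)=. (4,5)=. -> step gives (2,1)='*' but target has '.' -> reject
  (2,5)=* (3,2)=. (4,5)=* -> step gives (2,1)='*' but target has '.' -> reject
  (2,5)=* (3,2)=* (4,5)=. -> step gives (3,4)='*' but target has '.' -> reject
  (2,5)=* (3,2)=* (4,5)=* -> step reproduces the target at every cell -> ACCEPT
Unique solution: (2,5)=live, (3,2)=live, (4,5)=live.
Check: live-neighbor counts of every cell in the completed generation 0:
132411
032443
244531
021243
122220
Applying B3/S23 to generation 0 with these counts gives:
.**...
.**..*
....*.
...*.*
......
which matches the target exactly.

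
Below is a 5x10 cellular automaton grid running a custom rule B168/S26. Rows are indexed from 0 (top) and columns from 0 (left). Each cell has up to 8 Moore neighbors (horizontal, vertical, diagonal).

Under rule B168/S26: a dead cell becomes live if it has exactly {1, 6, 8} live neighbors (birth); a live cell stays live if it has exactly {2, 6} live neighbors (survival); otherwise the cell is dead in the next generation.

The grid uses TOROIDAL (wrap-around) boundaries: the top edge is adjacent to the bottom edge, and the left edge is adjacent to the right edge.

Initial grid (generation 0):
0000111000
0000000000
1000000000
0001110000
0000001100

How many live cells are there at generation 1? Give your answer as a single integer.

Simulating step by step:
Generation 0 (given above): 9 live cells
Generation 1: 22 live cells
0001000010
1101000101
0110001001
1110110011
0010010110
Population at generation 1: 22

Answer: 22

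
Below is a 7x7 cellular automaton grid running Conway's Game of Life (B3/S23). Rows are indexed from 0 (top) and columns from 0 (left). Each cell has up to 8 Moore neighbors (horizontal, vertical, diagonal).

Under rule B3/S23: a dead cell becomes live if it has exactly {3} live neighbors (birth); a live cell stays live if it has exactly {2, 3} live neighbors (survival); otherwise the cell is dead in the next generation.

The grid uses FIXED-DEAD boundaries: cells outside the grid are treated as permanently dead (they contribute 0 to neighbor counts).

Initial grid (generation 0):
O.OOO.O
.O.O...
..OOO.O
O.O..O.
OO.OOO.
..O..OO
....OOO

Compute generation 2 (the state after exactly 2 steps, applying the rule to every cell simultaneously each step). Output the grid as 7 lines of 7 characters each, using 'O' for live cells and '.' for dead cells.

Answer: .OOO...
.O...O.
.....O.
....OO.
O.O....
.OOO...
.......

Derivation:
Simulating step by step:
Generation 0 (given above): 25 live cells
Generation 1: 15 live cells
.OOOO..
.O.....
....OO.
O.....O
O..O...
.OO....
....O.O
Generation 2: 13 live cells
(generation 2 grid is the final answer)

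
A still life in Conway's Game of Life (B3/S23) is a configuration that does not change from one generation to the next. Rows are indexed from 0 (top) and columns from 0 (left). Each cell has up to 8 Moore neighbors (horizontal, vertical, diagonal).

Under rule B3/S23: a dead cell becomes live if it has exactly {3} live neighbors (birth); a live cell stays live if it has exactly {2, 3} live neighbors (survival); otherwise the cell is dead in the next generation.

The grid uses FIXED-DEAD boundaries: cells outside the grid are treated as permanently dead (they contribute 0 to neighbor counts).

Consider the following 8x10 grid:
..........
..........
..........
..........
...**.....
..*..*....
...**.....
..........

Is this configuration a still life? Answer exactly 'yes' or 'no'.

Compute generation 1 and compare to generation 0 (given above):
Generation 1:
..........
..........
..........
..........
...**.....
..*..*....
...**.....
..........
The grids are IDENTICAL -> still life.

Answer: yes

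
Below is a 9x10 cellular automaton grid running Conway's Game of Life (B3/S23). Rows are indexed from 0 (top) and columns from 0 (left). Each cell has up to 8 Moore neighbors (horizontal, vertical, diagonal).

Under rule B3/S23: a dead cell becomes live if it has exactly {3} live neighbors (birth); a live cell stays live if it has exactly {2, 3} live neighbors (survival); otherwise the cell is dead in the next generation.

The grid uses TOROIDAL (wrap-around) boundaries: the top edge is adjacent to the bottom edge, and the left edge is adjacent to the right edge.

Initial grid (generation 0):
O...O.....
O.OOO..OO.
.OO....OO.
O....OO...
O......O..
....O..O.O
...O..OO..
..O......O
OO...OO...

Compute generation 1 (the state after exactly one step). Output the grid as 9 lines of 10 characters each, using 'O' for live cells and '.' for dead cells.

Answer: O.O.O.OO..
O.O.O..OO.
O.O.OO..O.
O.....O.OO
O....O.OOO
.......O..
...O..OO..
OOO..O.O..
OO...O...O

Derivation:
Simulating step by step:
Generation 0 (given above): 29 live cells
Generation 1: 37 live cells
(generation 1 grid is the final answer)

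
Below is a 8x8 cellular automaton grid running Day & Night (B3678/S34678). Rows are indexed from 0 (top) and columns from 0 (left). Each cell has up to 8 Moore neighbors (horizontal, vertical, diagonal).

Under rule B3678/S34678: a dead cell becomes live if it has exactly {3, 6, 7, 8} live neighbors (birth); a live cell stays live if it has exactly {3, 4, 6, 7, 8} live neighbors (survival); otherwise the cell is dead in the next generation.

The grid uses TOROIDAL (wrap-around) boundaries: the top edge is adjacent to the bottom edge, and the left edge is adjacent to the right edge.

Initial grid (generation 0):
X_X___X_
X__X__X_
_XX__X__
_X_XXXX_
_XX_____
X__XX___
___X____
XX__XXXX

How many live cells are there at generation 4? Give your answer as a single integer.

Answer: 34

Derivation:
Simulating step by step:
Generation 0 (given above): 26 live cells
Generation 1: 33 live cells
X__XX_XX
_____X__
XXX__X_X
XXXXXX__
XXX_____
_X_X____
_XXX__X_
XXXX_XXX
Generation 2: 27 live cells
X__XX___
__XX_X__
X_X__X__
XXXXX_X_
XXX_____
__XX____
__XX_XX_
__X__X_X
Generation 3: 31 live cells
_X_XXXX_
__XX____
_X_X_XXX
XX_X_X__
XXXXX__X
___XX___
_XXX__X_
_XX__X__
Generation 4: 34 live cells
_XXXXX__
XX_XX__X
_XXX__X_
X_XXXX__
XX___X__
__XXXX_X
_X_X_X__
XXX__X__
Population at generation 4: 34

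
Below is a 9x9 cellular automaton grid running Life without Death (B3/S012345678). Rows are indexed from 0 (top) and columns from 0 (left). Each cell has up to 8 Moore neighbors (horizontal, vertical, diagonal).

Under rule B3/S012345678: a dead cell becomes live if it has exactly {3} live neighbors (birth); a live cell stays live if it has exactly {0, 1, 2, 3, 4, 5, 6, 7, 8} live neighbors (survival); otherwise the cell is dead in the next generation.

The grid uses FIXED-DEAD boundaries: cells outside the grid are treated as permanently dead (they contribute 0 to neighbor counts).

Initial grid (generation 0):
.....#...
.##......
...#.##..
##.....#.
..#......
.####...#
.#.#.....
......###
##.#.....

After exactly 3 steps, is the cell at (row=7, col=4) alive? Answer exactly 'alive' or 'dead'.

Simulating step by step:
Generation 0 (given above): 23 live cells
Generation 1: 35 live cells
.....#...
.##.###..
#..#.##..
###...##.
#.#......
.####...#
.#.##...#
##....###
##.#...#.
Generation 2: 48 live cells
....###..
.######..
#..#.##..
####.###.
#.#....#.
#####...#
.#.###..#
##.##.###
####..###
Generation 3: 57 live cells
..#.###..
.#######.
#..#.##..
####.###.
#.#..#.##
######.##
.#.####.#
##.##.###
#########

Cell (7,4) at generation 3: 1 -> alive

Answer: alive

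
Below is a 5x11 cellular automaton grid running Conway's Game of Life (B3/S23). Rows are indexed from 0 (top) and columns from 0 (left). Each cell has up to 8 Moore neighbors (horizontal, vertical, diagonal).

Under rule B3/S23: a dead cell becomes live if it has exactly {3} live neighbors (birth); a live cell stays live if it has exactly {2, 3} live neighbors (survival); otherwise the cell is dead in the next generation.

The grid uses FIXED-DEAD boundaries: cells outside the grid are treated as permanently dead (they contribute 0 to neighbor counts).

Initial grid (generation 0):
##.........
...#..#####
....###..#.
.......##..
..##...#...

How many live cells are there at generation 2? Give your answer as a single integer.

Simulating step by step:
Generation 0 (given above): 17 live cells
Generation 1: 19 live cells
.......###.
....#.#####
....##....#
...###.##..
.......##..
Generation 2: 15 live cells
......#...#
....#.#...#
..........#
...#.#.###.
....#.###..
Population at generation 2: 15

Answer: 15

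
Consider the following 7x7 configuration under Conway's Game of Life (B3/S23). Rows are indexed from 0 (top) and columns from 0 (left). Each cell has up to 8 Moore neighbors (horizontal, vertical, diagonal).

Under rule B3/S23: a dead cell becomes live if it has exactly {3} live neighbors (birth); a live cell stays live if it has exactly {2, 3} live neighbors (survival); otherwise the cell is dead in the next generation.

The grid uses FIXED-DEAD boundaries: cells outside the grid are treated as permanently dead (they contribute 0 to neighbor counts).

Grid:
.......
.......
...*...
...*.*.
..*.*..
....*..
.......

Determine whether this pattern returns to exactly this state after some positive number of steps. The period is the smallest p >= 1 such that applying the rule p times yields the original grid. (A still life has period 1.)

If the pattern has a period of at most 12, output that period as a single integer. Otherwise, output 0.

Simulating and comparing each generation to the original:
Gen 0 (original, given above): 6 live cells
Gen 1: 6 live cells, differs from original
Gen 2: 6 live cells, MATCHES original -> period = 2

Answer: 2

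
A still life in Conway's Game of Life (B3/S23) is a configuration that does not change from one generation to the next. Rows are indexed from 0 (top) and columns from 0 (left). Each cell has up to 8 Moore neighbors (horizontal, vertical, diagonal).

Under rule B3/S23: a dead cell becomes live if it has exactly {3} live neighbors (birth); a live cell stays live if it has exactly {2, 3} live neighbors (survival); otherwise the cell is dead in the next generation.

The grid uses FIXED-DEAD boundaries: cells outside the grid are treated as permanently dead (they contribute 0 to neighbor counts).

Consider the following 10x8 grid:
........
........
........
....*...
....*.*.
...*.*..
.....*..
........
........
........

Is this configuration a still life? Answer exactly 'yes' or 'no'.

Answer: no

Derivation:
Compute generation 1 and compare to generation 0 (given above):
Generation 1:
........
........
........
.....*..
...**...
.....**.
....*...
........
........
........
Cell (3,4) differs: gen0=1 vs gen1=0 -> NOT a still life.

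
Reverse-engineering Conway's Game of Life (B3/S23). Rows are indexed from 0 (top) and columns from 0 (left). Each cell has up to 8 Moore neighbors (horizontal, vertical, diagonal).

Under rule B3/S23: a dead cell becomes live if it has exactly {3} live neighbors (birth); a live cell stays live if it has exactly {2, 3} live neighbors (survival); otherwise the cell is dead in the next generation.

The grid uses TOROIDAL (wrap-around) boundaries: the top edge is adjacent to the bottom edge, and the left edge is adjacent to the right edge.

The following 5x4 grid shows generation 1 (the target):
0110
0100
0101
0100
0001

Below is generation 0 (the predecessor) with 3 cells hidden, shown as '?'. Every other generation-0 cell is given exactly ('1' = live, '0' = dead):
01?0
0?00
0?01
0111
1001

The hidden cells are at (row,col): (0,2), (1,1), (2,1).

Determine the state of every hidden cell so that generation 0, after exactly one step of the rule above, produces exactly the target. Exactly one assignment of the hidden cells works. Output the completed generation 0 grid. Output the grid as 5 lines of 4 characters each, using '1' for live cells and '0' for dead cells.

Answer: 0100
0100
0101
0111
1001

Derivation:
Hidden generation-0 cells (in order): (0,2), (1,1), (2,1).
A hidden cell only influences target cells in its own 3x3 neighborhood. Try each of the 2^3 = 8 assignments, step the completed generation 0 forward once under B3/S23, and compare with the target:
  (0,2)=0 (1,1)=0 (2,1)=0 -> step gives (0,0)='1' but target has '0' -> reject
  (0,2)=0 (1,1)=0 (2,1)=1 -> step gives (0,0)='1' but target has '0' -> reject
  (0,2)=0 (1,1)=1 (2,1)=0 -> step gives (1,0)='1' but target has '0' -> reject
  (0,2)=0 (1,1)=1 (2,1)=1 -> step reproduces the target at every cell -> ACCEPT
  (0,2)=1 (1,1)=0 (2,1)=0 -> step gives (0,0)='1' but target has '0' -> reject
  (0,2)=1 (1,1)=0 (2,1)=1 -> step gives (0,0)='1' but target has '0' -> reject
  (0,2)=1 (1,1)=1 (2,1)=0 -> step gives (0,3)='1' but target has '0' -> reject
  (0,2)=1 (1,1)=1 (2,1)=1 -> step gives (0,3)='1' but target has '0' -> reject
Unique solution: (0,2)=dead, (1,1)=live, (2,1)=live.
Check: live-neighbor counts of every cell in the completed generation 0:
4232
4241
5362
6354
4453
Applying B3/S23 to generation 0 with these counts gives:
0110
0100
0101
0100
0001
which matches the target exactly.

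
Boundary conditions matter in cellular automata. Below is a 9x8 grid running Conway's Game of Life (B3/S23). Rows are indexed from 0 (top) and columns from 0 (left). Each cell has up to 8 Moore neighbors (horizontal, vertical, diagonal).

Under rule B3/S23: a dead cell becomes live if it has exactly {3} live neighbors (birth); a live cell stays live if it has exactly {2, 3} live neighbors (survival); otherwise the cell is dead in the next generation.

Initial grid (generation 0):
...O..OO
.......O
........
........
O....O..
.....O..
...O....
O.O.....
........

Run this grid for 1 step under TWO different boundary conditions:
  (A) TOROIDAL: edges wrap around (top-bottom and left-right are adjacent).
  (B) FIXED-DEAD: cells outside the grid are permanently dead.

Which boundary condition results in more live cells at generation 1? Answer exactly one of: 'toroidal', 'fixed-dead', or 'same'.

Under TOROIDAL boundary, generation 1:
......OO
......OO
........
........
........
....O...
........
........
.......O
Population = 6

Under FIXED-DEAD boundary, generation 1:
......OO
......OO
........
........
........
....O...
........
........
........
Population = 5

Comparison: toroidal=6, fixed-dead=5 -> toroidal

Answer: toroidal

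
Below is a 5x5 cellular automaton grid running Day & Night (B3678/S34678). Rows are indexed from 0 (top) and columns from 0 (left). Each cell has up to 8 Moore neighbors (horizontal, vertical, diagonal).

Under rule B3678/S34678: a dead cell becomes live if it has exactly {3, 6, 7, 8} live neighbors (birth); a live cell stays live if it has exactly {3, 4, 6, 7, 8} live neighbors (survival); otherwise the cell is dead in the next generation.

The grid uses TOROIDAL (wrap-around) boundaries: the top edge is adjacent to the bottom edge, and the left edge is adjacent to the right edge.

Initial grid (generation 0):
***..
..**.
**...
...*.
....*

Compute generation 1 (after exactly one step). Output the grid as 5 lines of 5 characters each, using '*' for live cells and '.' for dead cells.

Simulating step by step:
Generation 0 (given above): 9 live cells
Generation 1: 14 live cells
(generation 1 grid is the final answer)

Answer: .**.*
.**.*
...**
*...*
****.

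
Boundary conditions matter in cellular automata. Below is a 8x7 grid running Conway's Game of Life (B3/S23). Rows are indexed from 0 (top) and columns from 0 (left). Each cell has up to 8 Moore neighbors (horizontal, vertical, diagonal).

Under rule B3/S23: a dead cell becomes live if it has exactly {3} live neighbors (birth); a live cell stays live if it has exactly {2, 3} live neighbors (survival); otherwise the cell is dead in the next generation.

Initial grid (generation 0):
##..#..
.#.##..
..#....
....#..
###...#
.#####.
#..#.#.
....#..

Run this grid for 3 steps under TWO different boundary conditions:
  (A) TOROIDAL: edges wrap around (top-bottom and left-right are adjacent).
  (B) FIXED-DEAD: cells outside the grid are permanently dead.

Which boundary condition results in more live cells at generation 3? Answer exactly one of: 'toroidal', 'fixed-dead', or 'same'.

Answer: same

Derivation:
Under TOROIDAL boundary, generation 3:
.......
#.....#
...#.#.
..##.#.
.##..#.
..#...#
..#....
..#....
Population = 14

Under FIXED-DEAD boundary, generation 3:
.......
....##.
.####..
..##...
..#....
....#.#
....#.#
.....#.
Population = 14

Comparison: toroidal=14, fixed-dead=14 -> same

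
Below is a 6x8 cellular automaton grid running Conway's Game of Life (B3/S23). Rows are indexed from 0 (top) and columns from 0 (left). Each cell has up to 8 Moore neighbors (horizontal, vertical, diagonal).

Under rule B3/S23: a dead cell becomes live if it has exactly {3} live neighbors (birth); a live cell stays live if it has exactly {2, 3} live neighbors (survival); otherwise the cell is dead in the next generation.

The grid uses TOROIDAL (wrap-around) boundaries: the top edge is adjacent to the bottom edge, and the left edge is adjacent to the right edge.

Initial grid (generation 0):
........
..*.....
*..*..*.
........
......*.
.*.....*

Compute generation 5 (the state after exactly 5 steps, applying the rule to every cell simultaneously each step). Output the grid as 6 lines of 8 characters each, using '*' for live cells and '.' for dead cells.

Simulating step by step:
Generation 0 (given above): 7 live cells
Generation 1: 1 live cells
........
........
........
.......*
........
........
Generation 2: 0 live cells
........
........
........
........
........
........
Generation 3: 0 live cells
........
........
........
........
........
........
Generation 4: 0 live cells
........
........
........
........
........
........
Generation 5: 0 live cells
(generation 5 grid is the final answer)

Answer: ........
........
........
........
........
........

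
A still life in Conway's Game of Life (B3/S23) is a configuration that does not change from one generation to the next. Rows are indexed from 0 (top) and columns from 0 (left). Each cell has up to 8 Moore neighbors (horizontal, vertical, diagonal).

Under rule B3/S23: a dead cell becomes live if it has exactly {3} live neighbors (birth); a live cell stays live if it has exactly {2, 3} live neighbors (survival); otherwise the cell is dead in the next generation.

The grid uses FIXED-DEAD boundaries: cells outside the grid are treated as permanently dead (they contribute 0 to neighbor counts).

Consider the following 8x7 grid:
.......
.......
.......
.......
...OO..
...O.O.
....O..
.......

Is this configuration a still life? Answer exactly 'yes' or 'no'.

Compute generation 1 and compare to generation 0 (given above):
Generation 1:
.......
.......
.......
.......
...OO..
...O.O.
....O..
.......
The grids are IDENTICAL -> still life.

Answer: yes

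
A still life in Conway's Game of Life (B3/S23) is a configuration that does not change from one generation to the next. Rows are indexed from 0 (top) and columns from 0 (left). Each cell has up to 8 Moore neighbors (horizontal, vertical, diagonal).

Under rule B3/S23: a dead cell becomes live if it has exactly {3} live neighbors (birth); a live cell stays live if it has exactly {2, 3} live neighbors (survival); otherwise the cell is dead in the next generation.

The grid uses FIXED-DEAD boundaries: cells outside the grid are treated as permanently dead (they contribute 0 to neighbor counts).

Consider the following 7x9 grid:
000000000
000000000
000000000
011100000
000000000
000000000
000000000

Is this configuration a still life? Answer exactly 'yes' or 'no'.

Answer: no

Derivation:
Compute generation 1 and compare to generation 0 (given above):
Generation 1:
000000000
000000000
001000000
001000000
001000000
000000000
000000000
Cell (2,2) differs: gen0=0 vs gen1=1 -> NOT a still life.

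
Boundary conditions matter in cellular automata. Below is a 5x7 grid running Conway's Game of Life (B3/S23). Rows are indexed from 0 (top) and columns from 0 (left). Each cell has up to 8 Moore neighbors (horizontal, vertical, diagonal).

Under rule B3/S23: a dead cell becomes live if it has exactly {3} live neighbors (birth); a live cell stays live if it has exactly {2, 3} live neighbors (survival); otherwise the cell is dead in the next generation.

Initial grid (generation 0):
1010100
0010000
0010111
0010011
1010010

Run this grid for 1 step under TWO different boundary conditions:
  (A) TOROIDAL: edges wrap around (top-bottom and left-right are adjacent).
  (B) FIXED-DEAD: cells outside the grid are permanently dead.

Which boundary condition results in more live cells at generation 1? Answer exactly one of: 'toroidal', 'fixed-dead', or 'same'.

Under TOROIDAL boundary, generation 1:
0010001
0010101
0110101
1010000
1010110
Population = 15

Under FIXED-DEAD boundary, generation 1:
0101000
0010100
0110101
0010000
0100011
Population = 12

Comparison: toroidal=15, fixed-dead=12 -> toroidal

Answer: toroidal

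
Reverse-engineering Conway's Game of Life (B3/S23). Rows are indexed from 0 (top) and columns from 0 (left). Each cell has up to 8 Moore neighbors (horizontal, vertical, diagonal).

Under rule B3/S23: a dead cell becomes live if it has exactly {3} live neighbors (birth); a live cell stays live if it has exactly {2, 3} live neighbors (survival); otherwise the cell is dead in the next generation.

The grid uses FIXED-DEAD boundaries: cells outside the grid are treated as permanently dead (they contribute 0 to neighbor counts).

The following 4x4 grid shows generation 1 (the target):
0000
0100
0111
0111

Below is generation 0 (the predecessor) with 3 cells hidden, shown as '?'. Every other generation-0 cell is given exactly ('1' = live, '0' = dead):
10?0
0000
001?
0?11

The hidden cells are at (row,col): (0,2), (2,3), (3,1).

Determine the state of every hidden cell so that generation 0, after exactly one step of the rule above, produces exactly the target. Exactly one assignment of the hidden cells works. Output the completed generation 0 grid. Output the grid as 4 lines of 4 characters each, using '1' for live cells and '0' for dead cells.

Hidden generation-0 cells (in order): (0,2), (2,3), (3,1).
A hidden cell only influences target cells in its own 3x3 neighborhood. Try each of the 2^3 = 8 assignments, step the completed generation 0 forward once under B3/S23, and compare with the target:
  (0,2)=0 (2,3)=0 (3,1)=0 -> step gives (1,1)='0' but target has '1' -> reject
  (0,2)=0 (2,3)=0 (3,1)=1 -> step gives (1,1)='0' but target has '1' -> reject
  (0,2)=0 (2,3)=1 (3,1)=0 -> step gives (1,1)='0' but target has '1' -> reject
  (0,2)=0 (2,3)=1 (3,1)=1 -> step gives (1,1)='0' but target has '1' -> reject
  (0,2)=1 (2,3)=0 (3,1)=0 -> step gives (2,1)='0' but target has '1' -> reject
  (0,2)=1 (2,3)=0 (3,1)=1 -> step reproduces the target at every cell -> ACCEPT
  (0,2)=1 (2,3)=1 (3,1)=0 -> step gives (1,2)='1' but target has '0' -> reject
  (0,2)=1 (2,3)=1 (3,1)=1 -> step gives (1,2)='1' but target has '0' -> reject
Unique solution: (0,2)=live, (2,3)=dead, (3,1)=live.
Check: live-neighbor counts of every cell in the completed generation 0:
0201
1322
1333
1232
Applying B3/S23 to generation 0 with these counts gives:
0000
0100
0111
0111
which matches the target exactly.

Answer: 1010
0000
0010
0111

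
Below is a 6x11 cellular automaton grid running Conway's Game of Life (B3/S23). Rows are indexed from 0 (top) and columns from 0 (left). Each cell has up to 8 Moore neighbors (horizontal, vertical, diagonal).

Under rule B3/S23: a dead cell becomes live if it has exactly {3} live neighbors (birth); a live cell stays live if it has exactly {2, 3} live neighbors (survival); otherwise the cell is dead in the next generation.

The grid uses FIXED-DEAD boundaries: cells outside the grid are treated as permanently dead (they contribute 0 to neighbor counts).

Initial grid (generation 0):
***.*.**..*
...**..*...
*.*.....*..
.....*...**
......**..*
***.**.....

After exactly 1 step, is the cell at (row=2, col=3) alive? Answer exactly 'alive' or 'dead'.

Simulating step by step:
Generation 0 (given above): 24 live cells
Generation 1: 29 live cells
.**.****...
*...*****..
...**...**.
......*****
.*..*.*..**
.*...**....

Cell (2,3) at generation 1: 1 -> alive

Answer: alive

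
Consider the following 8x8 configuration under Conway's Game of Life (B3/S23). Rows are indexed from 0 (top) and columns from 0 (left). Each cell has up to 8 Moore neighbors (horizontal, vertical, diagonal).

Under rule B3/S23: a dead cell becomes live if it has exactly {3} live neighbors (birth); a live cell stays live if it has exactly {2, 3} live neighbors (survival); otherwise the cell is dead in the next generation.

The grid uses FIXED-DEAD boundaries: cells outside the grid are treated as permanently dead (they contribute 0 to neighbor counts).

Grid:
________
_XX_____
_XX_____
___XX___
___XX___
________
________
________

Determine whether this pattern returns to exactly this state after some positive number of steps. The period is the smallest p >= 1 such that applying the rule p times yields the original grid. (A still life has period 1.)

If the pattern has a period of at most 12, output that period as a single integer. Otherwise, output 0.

Answer: 2

Derivation:
Simulating and comparing each generation to the original:
Gen 0 (original, given above): 8 live cells
Gen 1: 6 live cells, differs from original
Gen 2: 8 live cells, MATCHES original -> period = 2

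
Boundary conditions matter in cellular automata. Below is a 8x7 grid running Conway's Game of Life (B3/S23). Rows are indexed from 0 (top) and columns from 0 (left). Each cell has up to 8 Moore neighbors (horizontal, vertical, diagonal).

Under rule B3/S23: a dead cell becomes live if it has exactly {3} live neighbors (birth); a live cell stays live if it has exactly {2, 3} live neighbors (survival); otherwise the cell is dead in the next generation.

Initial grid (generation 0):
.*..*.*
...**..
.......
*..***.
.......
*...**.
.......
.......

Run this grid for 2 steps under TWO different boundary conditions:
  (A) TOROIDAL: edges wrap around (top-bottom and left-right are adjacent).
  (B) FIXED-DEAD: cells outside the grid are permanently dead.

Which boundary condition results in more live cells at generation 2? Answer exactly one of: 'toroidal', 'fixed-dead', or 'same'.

Under TOROIDAL boundary, generation 2:
...*.*.
...*..*
...*.*.
....*..
.......
.......
.......
....*..
Population = 8

Under FIXED-DEAD boundary, generation 2:
...*.*.
...*..*
...*.*.
....*..
.......
.......
.......
.......
Population = 7

Comparison: toroidal=8, fixed-dead=7 -> toroidal

Answer: toroidal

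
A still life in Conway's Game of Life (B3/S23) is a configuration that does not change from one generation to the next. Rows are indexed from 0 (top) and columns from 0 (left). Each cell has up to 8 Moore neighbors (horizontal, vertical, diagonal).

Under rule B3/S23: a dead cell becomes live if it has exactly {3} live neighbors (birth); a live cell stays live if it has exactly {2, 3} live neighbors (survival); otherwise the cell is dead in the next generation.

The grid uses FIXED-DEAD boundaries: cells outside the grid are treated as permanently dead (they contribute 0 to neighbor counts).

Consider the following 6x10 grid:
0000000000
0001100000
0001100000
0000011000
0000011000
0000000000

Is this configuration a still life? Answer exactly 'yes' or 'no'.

Compute generation 1 and compare to generation 0 (given above):
Generation 1:
0000000000
0001100000
0001000000
0000001000
0000011000
0000000000
Cell (2,4) differs: gen0=1 vs gen1=0 -> NOT a still life.

Answer: no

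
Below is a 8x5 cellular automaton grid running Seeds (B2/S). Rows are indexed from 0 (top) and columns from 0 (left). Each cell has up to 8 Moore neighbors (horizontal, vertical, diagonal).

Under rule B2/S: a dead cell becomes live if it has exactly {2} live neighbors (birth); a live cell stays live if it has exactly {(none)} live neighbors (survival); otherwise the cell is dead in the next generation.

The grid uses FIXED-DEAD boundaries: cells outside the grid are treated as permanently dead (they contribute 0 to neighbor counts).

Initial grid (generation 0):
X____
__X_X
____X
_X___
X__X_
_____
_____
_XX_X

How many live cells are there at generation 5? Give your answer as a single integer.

Simulating step by step:
Generation 0 (given above): 10 live cells
Generation 1: 15 live cells
_X_X_
_X___
_XX__
X_XXX
_XX__
_____
_XXX_
___X_
Generation 2: 9 live cells
X____
___X_
____X
_____
X___X
X____
____X
_X__X
Generation 3: 12 live cells
_____
____X
___X_
___XX
_X___
_X_XX
XX_X_
___X_
Generation 4: 6 live cells
_____
___X_
__X__
_____
X____
_____
_____
XX__X
Generation 5: 5 live cells
_____
__X__
___X_
_X___
_____
_____
XX___
_____
Population at generation 5: 5

Answer: 5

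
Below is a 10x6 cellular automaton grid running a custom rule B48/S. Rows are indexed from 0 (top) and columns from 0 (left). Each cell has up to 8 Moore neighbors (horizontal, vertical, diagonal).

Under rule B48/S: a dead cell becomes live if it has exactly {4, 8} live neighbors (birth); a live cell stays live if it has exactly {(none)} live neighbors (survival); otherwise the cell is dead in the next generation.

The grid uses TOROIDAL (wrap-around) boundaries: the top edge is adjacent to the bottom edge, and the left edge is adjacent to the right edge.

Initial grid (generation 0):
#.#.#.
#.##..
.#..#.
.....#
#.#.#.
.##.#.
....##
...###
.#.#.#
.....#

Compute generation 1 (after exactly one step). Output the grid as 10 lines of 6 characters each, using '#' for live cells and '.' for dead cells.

Simulating step by step:
Generation 0 (given above): 24 live cells
Generation 1: 11 live cells
(generation 1 grid is the final answer)

Answer: .#.#.#
.....#
......
......
.#.#.#
......
......
#.....
#.....
#...#.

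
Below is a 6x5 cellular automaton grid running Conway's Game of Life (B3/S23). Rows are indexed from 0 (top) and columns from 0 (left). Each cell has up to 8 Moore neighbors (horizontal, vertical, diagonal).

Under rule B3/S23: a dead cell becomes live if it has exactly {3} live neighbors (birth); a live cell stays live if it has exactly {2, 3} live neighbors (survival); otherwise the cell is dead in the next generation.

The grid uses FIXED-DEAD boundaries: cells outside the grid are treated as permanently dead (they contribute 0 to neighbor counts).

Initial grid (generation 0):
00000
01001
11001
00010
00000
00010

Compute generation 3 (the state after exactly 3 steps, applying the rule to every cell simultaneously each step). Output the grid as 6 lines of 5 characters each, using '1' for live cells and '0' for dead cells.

Answer: 00000
01110
10001
01010
00100
00000

Derivation:
Simulating step by step:
Generation 0 (given above): 7 live cells
Generation 1: 7 live cells
00000
11000
11111
00000
00000
00000
Generation 2: 8 live cells
00000
10010
10110
01110
00000
00000
Generation 3: 8 live cells
(generation 3 grid is the final answer)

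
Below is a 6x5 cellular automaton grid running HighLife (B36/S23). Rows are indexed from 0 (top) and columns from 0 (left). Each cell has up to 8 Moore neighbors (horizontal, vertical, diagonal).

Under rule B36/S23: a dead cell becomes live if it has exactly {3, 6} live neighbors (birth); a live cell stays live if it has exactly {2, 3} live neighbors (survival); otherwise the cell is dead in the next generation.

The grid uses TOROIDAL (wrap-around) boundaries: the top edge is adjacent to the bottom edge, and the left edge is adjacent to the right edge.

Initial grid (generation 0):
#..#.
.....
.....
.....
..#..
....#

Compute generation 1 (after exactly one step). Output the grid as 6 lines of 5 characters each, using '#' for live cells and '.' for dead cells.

Answer: ....#
.....
.....
.....
.....
...##

Derivation:
Simulating step by step:
Generation 0 (given above): 4 live cells
Generation 1: 3 live cells
(generation 1 grid is the final answer)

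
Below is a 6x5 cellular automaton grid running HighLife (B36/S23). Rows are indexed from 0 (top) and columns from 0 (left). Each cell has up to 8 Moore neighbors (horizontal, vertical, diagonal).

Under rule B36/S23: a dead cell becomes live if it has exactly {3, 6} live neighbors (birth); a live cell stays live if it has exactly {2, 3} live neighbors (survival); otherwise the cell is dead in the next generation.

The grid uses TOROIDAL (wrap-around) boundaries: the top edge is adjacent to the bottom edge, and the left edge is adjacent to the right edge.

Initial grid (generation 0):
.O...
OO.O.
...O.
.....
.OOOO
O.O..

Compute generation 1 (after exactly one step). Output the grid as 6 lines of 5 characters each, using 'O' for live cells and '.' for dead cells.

Simulating step by step:
Generation 0 (given above): 11 live cells
Generation 1: 14 live cells
(generation 1 grid is the final answer)

Answer: ....O
OO..O
..O.O
....O
OOOOO
O...O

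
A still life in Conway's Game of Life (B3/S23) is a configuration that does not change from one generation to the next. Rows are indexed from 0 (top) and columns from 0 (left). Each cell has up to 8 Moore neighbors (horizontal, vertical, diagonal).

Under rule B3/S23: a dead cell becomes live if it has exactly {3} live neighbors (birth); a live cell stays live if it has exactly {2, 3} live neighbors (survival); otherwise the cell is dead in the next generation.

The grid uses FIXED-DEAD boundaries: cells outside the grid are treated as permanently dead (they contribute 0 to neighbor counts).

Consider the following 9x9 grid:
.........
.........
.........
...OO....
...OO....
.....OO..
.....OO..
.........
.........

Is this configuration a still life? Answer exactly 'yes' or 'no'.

Compute generation 1 and compare to generation 0 (given above):
Generation 1:
.........
.........
.........
...OO....
...O.....
......O..
.....OO..
.........
.........
Cell (4,4) differs: gen0=1 vs gen1=0 -> NOT a still life.

Answer: no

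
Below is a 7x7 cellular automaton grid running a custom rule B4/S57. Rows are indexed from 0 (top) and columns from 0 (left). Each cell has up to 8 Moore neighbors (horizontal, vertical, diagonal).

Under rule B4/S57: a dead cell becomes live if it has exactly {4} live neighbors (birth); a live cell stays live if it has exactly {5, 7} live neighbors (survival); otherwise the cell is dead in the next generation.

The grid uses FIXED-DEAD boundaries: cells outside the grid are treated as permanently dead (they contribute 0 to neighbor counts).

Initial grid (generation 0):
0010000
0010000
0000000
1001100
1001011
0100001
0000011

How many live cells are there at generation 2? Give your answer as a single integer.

Simulating step by step:
Generation 0 (given above): 13 live cells
Generation 1: 1 live cells
0000000
0000000
0000000
0000000
0000100
0000000
0000000
Generation 2: 0 live cells
0000000
0000000
0000000
0000000
0000000
0000000
0000000
Population at generation 2: 0

Answer: 0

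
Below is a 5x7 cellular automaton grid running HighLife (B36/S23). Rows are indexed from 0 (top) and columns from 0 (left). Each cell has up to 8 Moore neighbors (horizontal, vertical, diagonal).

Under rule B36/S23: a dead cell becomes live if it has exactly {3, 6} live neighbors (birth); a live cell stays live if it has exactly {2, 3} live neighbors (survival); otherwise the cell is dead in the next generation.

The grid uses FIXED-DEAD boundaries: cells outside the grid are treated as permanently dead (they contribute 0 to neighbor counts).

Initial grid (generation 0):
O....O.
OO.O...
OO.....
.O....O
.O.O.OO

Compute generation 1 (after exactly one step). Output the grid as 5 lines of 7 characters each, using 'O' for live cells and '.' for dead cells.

Simulating step by step:
Generation 0 (given above): 13 live cells
Generation 1: 9 live cells
(generation 1 grid is the final answer)

Answer: OO.....
..O....
.......
.O...OO
..O..OO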